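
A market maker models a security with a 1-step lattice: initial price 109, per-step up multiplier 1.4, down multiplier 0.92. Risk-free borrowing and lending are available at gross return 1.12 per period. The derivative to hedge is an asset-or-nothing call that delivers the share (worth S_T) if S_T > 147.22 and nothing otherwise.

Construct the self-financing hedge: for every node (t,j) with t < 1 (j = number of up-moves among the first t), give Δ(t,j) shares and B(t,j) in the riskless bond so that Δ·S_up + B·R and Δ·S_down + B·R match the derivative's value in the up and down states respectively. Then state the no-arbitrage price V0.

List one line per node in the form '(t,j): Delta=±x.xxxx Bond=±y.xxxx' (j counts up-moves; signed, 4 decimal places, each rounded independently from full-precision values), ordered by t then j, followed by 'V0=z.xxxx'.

No-arbitrage ⇒ martingale measure with p* = (R−d)/(u−d) = 0.4167.
Terminal values V(1,·): V(1,0)=0.0000, V(1,1)=152.6000
Node (0,0) S=109.0000: V=(p*·152.6000+(1−p*)·0.0000)/1.12=56.7708; Δ=(152.6000−0.0000)/(152.6000−100.2800)=2.9167; B=V−Δ·S=-261.1458
Check: Δ(0,0)·S0 + B(0,0) = 56.7708 = V0.

(0,0): Delta=2.9167 Bond=-261.1458
V0=56.7708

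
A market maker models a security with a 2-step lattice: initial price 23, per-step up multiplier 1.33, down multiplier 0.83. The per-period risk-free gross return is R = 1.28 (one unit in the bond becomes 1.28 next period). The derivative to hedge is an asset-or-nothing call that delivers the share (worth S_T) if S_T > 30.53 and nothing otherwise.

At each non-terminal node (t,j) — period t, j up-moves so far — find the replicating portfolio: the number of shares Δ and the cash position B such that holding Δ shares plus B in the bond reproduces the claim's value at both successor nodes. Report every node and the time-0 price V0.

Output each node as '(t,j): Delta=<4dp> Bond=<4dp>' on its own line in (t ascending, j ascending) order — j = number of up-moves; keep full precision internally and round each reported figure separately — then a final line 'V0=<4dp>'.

(0,0): Delta=2.4875 Bond=-37.0990
(1,0): Delta=0.0000 Bond=0.0000
(1,1): Delta=2.6600 Bond=-52.7630
V0=20.1139

Under the risk-neutral measure, an up-move has probability p* = (R−d)/(u−d) = 0.9000 and values discount at R = 1.28.
At expiry t=2: V(2,0)=0.0000, V(2,1)=0.0000, V(2,2)=40.6847
Node (1,0) S=19.0900: V=(p*·0.0000+(1−p*)·0.0000)/1.28=0.0000; Δ=(0.0000−0.0000)/(25.3897−15.8447)=0.0000; B=V−Δ·S=0.0000
Node (1,1) S=30.5900: V=(p*·40.6847+(1−p*)·0.0000)/1.28=28.6064; Δ=(40.6847−0.0000)/(40.6847−25.3897)=2.6600; B=V−Δ·S=-52.7630
Node (0,0) S=23.0000: V=(p*·28.6064+(1−p*)·0.0000)/1.28=20.1139; Δ=(28.6064−0.0000)/(30.5900−19.0900)=2.4875; B=V−Δ·S=-37.0990
Check: Δ(0,0)·S0 + B(0,0) = 20.1139 = V0.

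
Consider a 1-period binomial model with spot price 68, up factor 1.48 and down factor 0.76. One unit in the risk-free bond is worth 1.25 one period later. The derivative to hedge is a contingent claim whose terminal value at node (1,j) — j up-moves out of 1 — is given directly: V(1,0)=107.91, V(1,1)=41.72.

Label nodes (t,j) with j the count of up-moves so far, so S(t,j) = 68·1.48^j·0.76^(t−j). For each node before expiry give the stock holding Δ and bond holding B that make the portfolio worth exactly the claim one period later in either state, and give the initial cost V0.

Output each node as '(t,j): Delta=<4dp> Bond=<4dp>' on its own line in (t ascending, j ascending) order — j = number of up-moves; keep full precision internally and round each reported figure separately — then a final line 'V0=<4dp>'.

(0,0): Delta=-1.3519 Bond=142.2218
V0=50.2912

Risk-neutral probability p* = (R−d)/(u−d) = (1.25−0.76)/(1.48−0.76) = 0.6806.
Payoff layer (t=1): V(1,0)=107.9100, V(1,1)=41.7200
(0,0): S=68.0000. Δ = (V_up−V_dn)/(S_up−S_dn) = (41.7200−107.9100)/(100.6400−51.6800) = -1.3519. V = [p*·41.7200 + (1−p*)·107.9100]/1.25 = 50.2912. B = V − Δ·S = 142.2218.
The time-0 hedge costs 50.2912, which is the no-arbitrage price.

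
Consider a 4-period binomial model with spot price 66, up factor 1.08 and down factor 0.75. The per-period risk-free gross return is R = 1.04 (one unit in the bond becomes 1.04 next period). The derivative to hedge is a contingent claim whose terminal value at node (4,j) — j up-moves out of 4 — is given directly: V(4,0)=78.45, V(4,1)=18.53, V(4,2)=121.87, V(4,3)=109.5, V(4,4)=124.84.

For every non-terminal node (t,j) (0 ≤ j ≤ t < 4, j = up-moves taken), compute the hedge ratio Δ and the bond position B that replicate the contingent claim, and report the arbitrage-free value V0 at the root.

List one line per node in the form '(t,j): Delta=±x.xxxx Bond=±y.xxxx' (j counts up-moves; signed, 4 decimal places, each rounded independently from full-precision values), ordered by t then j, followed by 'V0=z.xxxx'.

(0,0): Delta=0.4422 Bond=72.4656
(1,0): Delta=0.6555 Bond=64.8020
(1,1): Delta=0.4217 Bond=76.8211
(2,0): Delta=6.5575 Bond=-151.7154
(2,1): Delta=0.0902 Bond=97.6161
(2,2): Delta=0.4535 Bond=77.4495
(3,0): Delta=-6.5212 Bond=206.3767
(3,1): Delta=7.8102 Bond=-208.0131
(3,2): Delta=-0.6492 Bond=144.2150
(3,3): Delta=0.5591 Bond=71.7657
V0=101.6488

No-arbitrage ⇒ martingale measure with p* = (R−d)/(u−d) = 0.8788.
Terminal values V(4,·): V(4,0)=78.4500, V(4,1)=18.5300, V(4,2)=121.8700, V(4,3)=109.5000, V(4,4)=124.8400
Node (3,0) S=27.8438: V=(p*·18.5300+(1−p*)·78.4500)/1.04=24.8010; Δ=(18.5300−78.4500)/(30.0713−20.8828)=-6.5212; B=V−Δ·S=206.3767
Node (3,1) S=40.0950: V=(p*·121.8700+(1−p*)·18.5300)/1.04=105.1384; Δ=(121.8700−18.5300)/(43.3026−30.0712)=7.8102; B=V−Δ·S=-208.0131
Node (3,2) S=57.7368: V=(p*·109.5000+(1−p*)·121.8700)/1.04=106.7302; Δ=(109.5000−121.8700)/(62.3557−43.3026)=-0.6492; B=V−Δ·S=144.2150
Node (3,3) S=83.1410: V=(p*·124.8400+(1−p*)·109.5000)/1.04=118.2506; Δ=(124.8400−109.5000)/(89.7923−62.3557)=0.5591; B=V−Δ·S=71.7657
Node (2,0) S=37.1250: V=(p*·105.1384+(1−p*)·24.8010)/1.04=91.7313; Δ=(105.1384−24.8010)/(40.0950−27.8438)=6.5575; B=V−Δ·S=-151.7154
Node (2,1) S=53.4600: V=(p*·106.7302+(1−p*)·105.1384)/1.04=102.4397; Δ=(106.7302−105.1384)/(57.7368−40.0950)=0.0902; B=V−Δ·S=97.6161
Node (2,2) S=76.9824: V=(p*·118.2506+(1−p*)·106.7302)/1.04=112.3598; Δ=(118.2506−106.7302)/(83.1410−57.7368)=0.4535; B=V−Δ·S=77.4495
Node (1,0) S=49.5000: V=(p*·102.4397+(1−p*)·91.7313)/1.04=97.2516; Δ=(102.4397−91.7313)/(53.4600−37.1250)=0.6555; B=V−Δ·S=64.8020
Node (1,1) S=71.2800: V=(p*·112.3598+(1−p*)·102.4397)/1.04=106.8821; Δ=(112.3598−102.4397)/(76.9824−53.4600)=0.4217; B=V−Δ·S=76.8211
Node (0,0) S=66.0000: V=(p*·106.8821+(1−p*)·97.2516)/1.04=101.6488; Δ=(106.8821−97.2516)/(71.2800−49.5000)=0.4422; B=V−Δ·S=72.4656
Self-financing check: at every node Δ·S+B equals the discounted successor values.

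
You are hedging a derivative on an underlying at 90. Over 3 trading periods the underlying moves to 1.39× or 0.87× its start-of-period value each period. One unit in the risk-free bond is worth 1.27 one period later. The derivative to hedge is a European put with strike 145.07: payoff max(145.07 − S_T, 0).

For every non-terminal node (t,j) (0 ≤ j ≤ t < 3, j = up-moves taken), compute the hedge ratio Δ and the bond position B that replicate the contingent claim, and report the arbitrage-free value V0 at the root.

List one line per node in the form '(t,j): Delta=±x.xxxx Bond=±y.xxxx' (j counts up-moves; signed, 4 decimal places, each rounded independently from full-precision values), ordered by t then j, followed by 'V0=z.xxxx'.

(0,0): Delta=-0.2620 Bond=27.1136
(1,0): Delta=-0.9076 Bond=84.9857
(1,1): Delta=-0.1407 Bond=19.2688
(2,0): Delta=-1.0000 Bond=114.2283
(2,1): Delta=-0.8902 Bond=106.0429
(2,2): Delta=0.0000 Bond=0.0000
V0=3.5375

No-arbitrage ⇒ martingale measure with p* = (R−d)/(u−d) = 0.7692.
At expiry t=3: V(3,0)=85.8047, V(3,1)=50.3818, V(3,2)=0.0000, V(3,3)=0.0000
(2,0): S=68.1210. Δ = (V_up−V_dn)/(S_up−S_dn) = (50.3818−85.8047)/(94.6882−59.2653) = -1.0000. V = [p*·50.3818 + (1−p*)·85.8047]/1.27 = 46.1073. B = V − Δ·S = 114.2283.
(2,1): S=108.8370. Δ = (V_up−V_dn)/(S_up−S_dn) = (0.0000−50.3818)/(151.2834−94.6882) = -0.8902. V = [p*·0.0000 + (1−p*)·50.3818]/1.27 = 9.1548. B = V − Δ·S = 106.0429.
(2,2): S=173.8890. Δ = (V_up−V_dn)/(S_up−S_dn) = (0.0000−0.0000)/(241.7057−151.2834) = 0.0000. V = [p*·0.0000 + (1−p*)·0.0000]/1.27 = 0.0000. B = V − Δ·S = 0.0000.
(1,0): S=78.3000. Δ = (V_up−V_dn)/(S_up−S_dn) = (9.1548−46.1073)/(108.8370−68.1210) = -0.9076. V = [p*·9.1548 + (1−p*)·46.1073]/1.27 = 13.9231. B = V − Δ·S = 84.9857.
(1,1): S=125.1000. Δ = (V_up−V_dn)/(S_up−S_dn) = (0.0000−9.1548)/(173.8890−108.8370) = -0.1407. V = [p*·0.0000 + (1−p*)·9.1548]/1.27 = 1.6635. B = V − Δ·S = 19.2688.
(0,0): S=90.0000. Δ = (V_up−V_dn)/(S_up−S_dn) = (1.6635−13.9231)/(125.1000−78.3000) = -0.2620. V = [p*·1.6635 + (1−p*)·13.9231]/1.27 = 3.5375. B = V − Δ·S = 27.1136.
Self-financing check: at every node Δ·S+B equals the discounted successor values.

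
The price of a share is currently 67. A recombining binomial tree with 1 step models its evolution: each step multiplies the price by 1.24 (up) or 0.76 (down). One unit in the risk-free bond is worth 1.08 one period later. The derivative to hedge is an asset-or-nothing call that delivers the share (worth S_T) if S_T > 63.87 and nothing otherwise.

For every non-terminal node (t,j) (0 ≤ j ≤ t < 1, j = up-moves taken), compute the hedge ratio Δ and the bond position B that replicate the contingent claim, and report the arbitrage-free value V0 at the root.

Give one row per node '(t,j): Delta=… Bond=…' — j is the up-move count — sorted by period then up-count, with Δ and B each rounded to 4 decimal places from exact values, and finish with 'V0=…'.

(0,0): Delta=2.5833 Bond=-121.7994
V0=51.2840

No-arbitrage ⇒ martingale measure with p* = (R−d)/(u−d) = 0.6667.
At expiry t=1: V(1,0)=0.0000, V(1,1)=83.0800
  t=0,j=0: stock 67.0000 → up 83.0800 (V=83.0800), down 50.9200 (V=0.0000). Price 51.2840; hedge Δ=2.5833, bond B=-121.7994.
Self-financing check: at every node Δ·S+B equals the discounted successor values.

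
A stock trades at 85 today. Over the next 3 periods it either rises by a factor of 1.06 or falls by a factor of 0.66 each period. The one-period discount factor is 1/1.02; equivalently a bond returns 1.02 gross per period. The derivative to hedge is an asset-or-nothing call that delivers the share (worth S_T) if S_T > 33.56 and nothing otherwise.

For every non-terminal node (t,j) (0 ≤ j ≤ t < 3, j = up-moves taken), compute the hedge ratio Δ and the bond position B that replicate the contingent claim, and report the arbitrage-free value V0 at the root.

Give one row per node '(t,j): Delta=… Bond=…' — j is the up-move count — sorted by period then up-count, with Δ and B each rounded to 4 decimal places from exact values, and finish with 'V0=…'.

(0,0): Delta=1.0069 Bond=-0.6102
(1,0): Delta=1.1068 Bond=-6.2244
(1,1): Delta=1.0000 Bond=0.0000
(2,0): Delta=2.6500 Bond=-63.4887
(2,1): Delta=1.0000 Bond=0.0000
(2,2): Delta=1.0000 Bond=0.0000
V0=84.9770

Risk-neutral probability p* = (R−d)/(u−d) = (1.02−0.66)/(1.06−0.66) = 0.9000.
Payoff layer (t=3): V(3,0)=0.0000, V(3,1)=39.2476, V(3,2)=63.0340, V(3,3)=101.2364
Node (2,0) S=37.0260: V=(p*·39.2476+(1−p*)·0.0000)/1.02=34.6302; Δ=(39.2476−0.0000)/(39.2476−24.4372)=2.6500; B=V−Δ·S=-63.4887
Node (2,1) S=59.4660: V=(p*·63.0340+(1−p*)·39.2476)/1.02=59.4660; Δ=(63.0340−39.2476)/(63.0340−39.2476)=1.0000; B=V−Δ·S=0.0000
Node (2,2) S=95.5060: V=(p*·101.2364+(1−p*)·63.0340)/1.02=95.5060; Δ=(101.2364−63.0340)/(101.2364−63.0340)=1.0000; B=V−Δ·S=0.0000
Node (1,0) S=56.1000: V=(p*·59.4660+(1−p*)·34.6302)/1.02=55.8651; Δ=(59.4660−34.6302)/(59.4660−37.0260)=1.1068; B=V−Δ·S=-6.2244
Node (1,1) S=90.1000: V=(p*·95.5060+(1−p*)·59.4660)/1.02=90.1000; Δ=(95.5060−59.4660)/(95.5060−59.4660)=1.0000; B=V−Δ·S=0.0000
Node (0,0) S=85.0000: V=(p*·90.1000+(1−p*)·55.8651)/1.02=84.9770; Δ=(90.1000−55.8651)/(90.1000−56.1000)=1.0069; B=V−Δ·S=-0.6102
The time-0 hedge costs 84.9770, which is the no-arbitrage price.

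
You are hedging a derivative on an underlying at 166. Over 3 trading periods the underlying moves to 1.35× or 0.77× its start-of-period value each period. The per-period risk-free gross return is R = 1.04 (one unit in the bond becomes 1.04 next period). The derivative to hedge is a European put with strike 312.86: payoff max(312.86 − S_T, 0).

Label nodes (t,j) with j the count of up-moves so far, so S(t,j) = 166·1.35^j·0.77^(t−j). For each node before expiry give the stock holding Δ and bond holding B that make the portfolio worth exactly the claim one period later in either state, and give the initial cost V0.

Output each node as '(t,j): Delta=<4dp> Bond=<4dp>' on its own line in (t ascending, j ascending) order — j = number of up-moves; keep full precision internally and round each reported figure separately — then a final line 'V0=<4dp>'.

The replicating-portfolio and risk-neutral prices coincide; use p* = (1.04−0.77)/(1.35−0.77) = 0.4655 for the latter.
Payoff layer (t=3): V(3,0)=237.0755, V(3,1)=179.9911, V(3,2)=79.9081, V(3,3)=0.0000
(2,0): S=98.4214. Δ = (V_up−V_dn)/(S_up−S_dn) = (179.9911−237.0755)/(132.8689−75.7845) = -1.0000. V = [p*·179.9911 + (1−p*)·237.0755]/1.04 = 202.4055. B = V − Δ·S = 300.8269.
(2,1): S=172.5570. Δ = (V_up−V_dn)/(S_up−S_dn) = (79.9081−179.9911)/(232.9520−132.8689) = -1.0000. V = [p*·79.9081 + (1−p*)·179.9911]/1.04 = 128.2699. B = V − Δ·S = 300.8269.
(2,2): S=302.5350. Δ = (V_up−V_dn)/(S_up−S_dn) = (0.0000−79.9081)/(408.4223−232.9520) = -0.4554. V = [p*·0.0000 + (1−p*)·79.9081]/1.04 = 41.0668. B = V − Δ·S = 178.8393.
(1,0): S=127.8200. Δ = (V_up−V_dn)/(S_up−S_dn) = (128.2699−202.4055)/(172.5570−98.4214) = -1.0000. V = [p*·128.2699 + (1−p*)·202.4055]/1.04 = 161.4367. B = V − Δ·S = 289.2567.
(1,1): S=224.1000. Δ = (V_up−V_dn)/(S_up−S_dn) = (41.0668−128.2699)/(302.5350−172.5570) = -0.6709. V = [p*·41.0668 + (1−p*)·128.2699]/1.04 = 84.3032. B = V − Δ·S = 234.6534.
(0,0): S=166.0000. Δ = (V_up−V_dn)/(S_up−S_dn) = (84.3032−161.4367)/(224.1000−127.8200) = -0.8011. V = [p*·84.3032 + (1−p*)·161.4367]/1.04 = 120.7017. B = V − Δ·S = 253.6903.
Check: Δ(0,0)·S0 + B(0,0) = 120.7017 = V0.

(0,0): Delta=-0.8011 Bond=253.6903
(1,0): Delta=-1.0000 Bond=289.2567
(1,1): Delta=-0.6709 Bond=234.6534
(2,0): Delta=-1.0000 Bond=300.8269
(2,1): Delta=-1.0000 Bond=300.8269
(2,2): Delta=-0.4554 Bond=178.8393
V0=120.7017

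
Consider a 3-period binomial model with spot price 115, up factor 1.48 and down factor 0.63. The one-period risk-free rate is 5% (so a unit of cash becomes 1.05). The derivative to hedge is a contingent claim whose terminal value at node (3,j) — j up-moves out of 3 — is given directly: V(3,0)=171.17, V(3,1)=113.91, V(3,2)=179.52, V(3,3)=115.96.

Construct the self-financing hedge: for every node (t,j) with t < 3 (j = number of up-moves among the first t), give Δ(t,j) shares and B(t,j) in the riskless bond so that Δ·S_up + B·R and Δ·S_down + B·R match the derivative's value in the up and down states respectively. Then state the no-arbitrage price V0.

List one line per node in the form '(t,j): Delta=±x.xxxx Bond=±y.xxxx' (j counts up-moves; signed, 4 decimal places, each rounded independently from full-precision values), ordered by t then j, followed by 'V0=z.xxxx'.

The replicating-portfolio and risk-neutral prices coincide; use p* = (1.05−0.63)/(1.48−0.63) = 0.4941 for the latter.
At expiry t=3: V(3,0)=171.1700, V(3,1)=113.9100, V(3,2)=179.5200, V(3,3)=115.9600
  t=2,j=0: stock 45.6435 → up 67.5524 (V=113.9100), down 28.7554 (V=171.1700). Price 136.0732; hedge Δ=-1.4759, bond B=203.4379.
  t=2,j=1: stock 107.2260 → up 158.6945 (V=179.5200), down 67.5524 (V=113.9100). Price 139.3610; hedge Δ=0.7199, bond B=62.1728.
  t=2,j=2: stock 251.8960 → up 372.8061 (V=115.9600), down 158.6945 (V=179.5200). Price 141.0608; hedge Δ=-0.2969, bond B=215.8373.
  t=1,j=0: stock 72.4500 → up 107.2260 (V=139.3610), down 45.6435 (V=136.0732). Price 131.1407; hedge Δ=0.0534, bond B=127.2727.
  t=1,j=1: stock 170.2000 → up 251.8960 (V=141.0608), down 107.2260 (V=139.3610). Price 133.5247; hedge Δ=0.0117, bond B=131.5249.
  t=0,j=0: stock 115.0000 → up 170.2000 (V=133.5247), down 72.4500 (V=131.1407). Price 126.0178; hedge Δ=0.0244, bond B=123.2131.
Each (Δ,B) replicates both successor values, so the strategy is self-financing and V0 is arbitrage-free.

(0,0): Delta=0.0244 Bond=123.2131
(1,0): Delta=0.0534 Bond=127.2727
(1,1): Delta=0.0117 Bond=131.5249
(2,0): Delta=-1.4759 Bond=203.4379
(2,1): Delta=0.7199 Bond=62.1728
(2,2): Delta=-0.2969 Bond=215.8373
V0=126.0178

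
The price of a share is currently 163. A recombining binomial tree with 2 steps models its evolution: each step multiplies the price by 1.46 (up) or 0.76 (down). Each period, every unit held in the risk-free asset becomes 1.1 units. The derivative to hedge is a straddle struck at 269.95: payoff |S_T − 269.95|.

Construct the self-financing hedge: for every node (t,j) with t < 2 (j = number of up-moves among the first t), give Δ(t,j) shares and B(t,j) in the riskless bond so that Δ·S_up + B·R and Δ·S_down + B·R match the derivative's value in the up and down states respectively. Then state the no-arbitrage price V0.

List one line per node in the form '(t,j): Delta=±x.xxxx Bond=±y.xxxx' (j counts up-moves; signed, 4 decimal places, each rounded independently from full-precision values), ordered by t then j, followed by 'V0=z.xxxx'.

(0,0): Delta=-0.4002 Bond=155.5458
(1,0): Delta=-1.0000 Bond=245.4091
(1,1): Delta=-0.0695 Bond=92.4205
V0=90.3204

Risk-neutral probability p* = (R−d)/(u−d) = (1.1−0.76)/(1.46−0.76) = 0.4857.
Terminal values V(2,·): V(2,0)=175.8012, V(2,1)=89.0852, V(2,2)=77.5008
Node (1,0) S=123.8800: V=(p*·89.0852+(1−p*)·175.8012)/1.1=121.5291; Δ=(89.0852−175.8012)/(180.8648−94.1488)=-1.0000; B=V−Δ·S=245.4091
Node (1,1) S=237.9800: V=(p*·77.5008+(1−p*)·89.0852)/1.1=75.8714; Δ=(77.5008−89.0852)/(347.4508−180.8648)=-0.0695; B=V−Δ·S=92.4205
Node (0,0) S=163.0000: V=(p*·75.8714+(1−p*)·121.5291)/1.1=90.3204; Δ=(75.8714−121.5291)/(237.9800−123.8800)=-0.4002; B=V−Δ·S=155.5458
The time-0 hedge costs 90.3204, which is the no-arbitrage price.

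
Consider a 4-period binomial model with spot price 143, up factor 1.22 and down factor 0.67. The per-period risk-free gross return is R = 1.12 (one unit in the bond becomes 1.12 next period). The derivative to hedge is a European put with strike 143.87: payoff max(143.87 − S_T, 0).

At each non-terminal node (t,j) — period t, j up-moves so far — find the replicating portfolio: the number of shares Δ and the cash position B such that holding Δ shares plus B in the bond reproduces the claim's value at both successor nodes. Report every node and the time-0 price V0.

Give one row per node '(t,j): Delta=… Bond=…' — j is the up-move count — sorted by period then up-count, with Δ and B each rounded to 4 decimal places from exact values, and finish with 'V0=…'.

(0,0): Delta=-0.1926 Bond=32.8434
(1,0): Delta=-0.6951 Bond=84.9289
(1,1): Delta=-0.1313 Bond=26.0858
(2,0): Delta=-1.0000 Bond=114.6923
(2,1): Delta=-0.6579 Bond=90.7710
(2,2): Delta=-0.0670 Bond=15.5373
(3,0): Delta=-1.0000 Bond=128.4554
(3,1): Delta=-1.0000 Bond=128.4554
(3,2): Delta=-0.6161 Bond=95.7098
(3,3): Delta=0.0000 Bond=0.0000
V0=5.3003

Under the risk-neutral measure, an up-move has probability p* = (R−d)/(u−d) = 0.8182 and values discount at R = 1.12.
Payoff layer (t=4): V(4,0)=115.0539, V(4,1)=91.3989, V(4,2)=48.3256, V(4,3)=0.0000, V(4,4)=0.0000
  t=3,j=0: stock 43.0091 → up 52.4711 (V=91.3989), down 28.8161 (V=115.0539). Price 85.4462; hedge Δ=-1.0000, bond B=128.4554.
  t=3,j=1: stock 78.3151 → up 95.5444 (V=48.3256), down 52.4711 (V=91.3989). Price 50.1403; hedge Δ=-1.0000, bond B=128.4554.
  t=3,j=2: stock 142.6036 → up 173.9764 (V=0.0000), down 95.5444 (V=48.3256). Price 7.8451; hedge Δ=-0.6161, bond B=95.7098.
  t=3,j=3: stock 259.6663 → up 316.7928 (V=0.0000), down 173.9764 (V=0.0000). Price 0.0000; hedge Δ=0.0000, bond B=0.0000.
  t=2,j=0: stock 64.1927 → up 78.3151 (V=50.1403), down 43.0091 (V=85.4462). Price 50.4996; hedge Δ=-1.0000, bond B=114.6923.
  t=2,j=1: stock 116.8882 → up 142.6036 (V=7.8451), down 78.3151 (V=50.1403). Price 13.8706; hedge Δ=-0.6579, bond B=90.7710.
  t=2,j=2: stock 212.8412 → up 259.6663 (V=0.0000), down 142.6036 (V=7.8451). Price 1.2735; hedge Δ=-0.0670, bond B=15.5373.
  t=1,j=0: stock 95.8100 → up 116.8882 (V=13.8706), down 64.1927 (V=50.4996). Price 18.3307; hedge Δ=-0.6951, bond B=84.9289.
  t=1,j=1: stock 174.4600 → up 212.8412 (V=1.2735), down 116.8882 (V=13.8706). Price 3.1821; hedge Δ=-0.1313, bond B=26.0858.
  t=0,j=0: stock 143.0000 → up 174.4600 (V=3.1821), down 95.8100 (V=18.3307). Price 5.3003; hedge Δ=-0.1926, bond B=32.8434.
The time-0 hedge costs 5.3003, which is the no-arbitrage price.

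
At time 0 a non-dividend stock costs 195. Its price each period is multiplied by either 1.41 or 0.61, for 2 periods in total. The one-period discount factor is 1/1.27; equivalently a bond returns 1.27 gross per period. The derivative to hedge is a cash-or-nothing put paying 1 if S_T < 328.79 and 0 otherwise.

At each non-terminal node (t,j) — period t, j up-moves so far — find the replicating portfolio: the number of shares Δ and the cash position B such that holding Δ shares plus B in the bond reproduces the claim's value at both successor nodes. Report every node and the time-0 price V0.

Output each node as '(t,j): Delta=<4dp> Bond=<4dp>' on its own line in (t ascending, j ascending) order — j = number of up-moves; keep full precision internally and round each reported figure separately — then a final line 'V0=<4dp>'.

Under the risk-neutral measure, an up-move has probability p* = (R−d)/(u−d) = 0.8250 and values discount at R = 1.27.
Terminal values V(2,·): V(2,0)=1.0000, V(2,1)=1.0000, V(2,2)=0.0000
Node (1,0) S=118.9500: V=(p*·1.0000+(1−p*)·1.0000)/1.27=0.7874; Δ=(1.0000−1.0000)/(167.7195−72.5595)=0.0000; B=V−Δ·S=0.7874
Node (1,1) S=274.9500: V=(p*·0.0000+(1−p*)·1.0000)/1.27=0.1378; Δ=(0.0000−1.0000)/(387.6795−167.7195)=-0.0045; B=V−Δ·S=1.3878
Node (0,0) S=195.0000: V=(p*·0.1378+(1−p*)·0.7874)/1.27=0.1980; Δ=(0.1378−0.7874)/(274.9500−118.9500)=-0.0042; B=V−Δ·S=1.0100
Root portfolio cost Δ·195+B reproduces V0=0.1980.

(0,0): Delta=-0.0042 Bond=1.0100
(1,0): Delta=0.0000 Bond=0.7874
(1,1): Delta=-0.0045 Bond=1.3878
V0=0.1980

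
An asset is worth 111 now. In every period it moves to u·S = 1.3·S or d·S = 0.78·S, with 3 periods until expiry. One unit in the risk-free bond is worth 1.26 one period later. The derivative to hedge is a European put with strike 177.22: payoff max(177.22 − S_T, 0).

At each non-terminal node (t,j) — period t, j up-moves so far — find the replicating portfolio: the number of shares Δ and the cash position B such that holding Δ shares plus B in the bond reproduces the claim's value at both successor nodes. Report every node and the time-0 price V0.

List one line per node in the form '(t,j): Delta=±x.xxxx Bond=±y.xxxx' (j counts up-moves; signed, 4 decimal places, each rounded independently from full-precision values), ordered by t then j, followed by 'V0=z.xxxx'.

(0,0): Delta=-0.3803 Bond=46.0104
(1,0): Delta=-1.0000 Bond=111.6276
(1,1): Delta=-0.3493 Bond=53.5019
(2,0): Delta=-1.0000 Bond=140.6508
(2,1): Delta=-1.0000 Bond=140.6508
(2,2): Delta=-0.3168 Bond=61.3091
V0=3.7983

No-arbitrage ⇒ martingale measure with p* = (R−d)/(u−d) = 0.9231.
Terminal payoffs: V(3,0)=124.5447, V(3,1)=89.4279, V(3,2)=30.8998, V(3,3)=0.0000
(2,0): S=67.5324. Δ = (V_up−V_dn)/(S_up−S_dn) = (89.4279−124.5447)/(87.7921−52.6753) = -1.0000. V = [p*·89.4279 + (1−p*)·124.5447]/1.26 = 73.1184. B = V − Δ·S = 140.6508.
(2,1): S=112.5540. Δ = (V_up−V_dn)/(S_up−S_dn) = (30.8998−89.4279)/(146.3202−87.7921) = -1.0000. V = [p*·30.8998 + (1−p*)·89.4279]/1.26 = 28.0968. B = V − Δ·S = 140.6508.
(2,2): S=187.5900. Δ = (V_up−V_dn)/(S_up−S_dn) = (0.0000−30.8998)/(243.8670−146.3202) = -0.3168. V = [p*·0.0000 + (1−p*)·30.8998]/1.26 = 1.8864. B = V − Δ·S = 61.3091.
(1,0): S=86.5800. Δ = (V_up−V_dn)/(S_up−S_dn) = (28.0968−73.1184)/(112.5540−67.5324) = -1.0000. V = [p*·28.0968 + (1−p*)·73.1184]/1.26 = 25.0476. B = V − Δ·S = 111.6276.
(1,1): S=144.3000. Δ = (V_up−V_dn)/(S_up−S_dn) = (1.8864−28.0968)/(187.5900−112.5540) = -0.3493. V = [p*·1.8864 + (1−p*)·28.0968]/1.26 = 3.0973. B = V − Δ·S = 53.5019.
(0,0): S=111.0000. Δ = (V_up−V_dn)/(S_up−S_dn) = (3.0973−25.0476)/(144.3000−86.5800) = -0.3803. V = [p*·3.0973 + (1−p*)·25.0476]/1.26 = 3.7983. B = V − Δ·S = 46.0104.
Each (Δ,B) replicates both successor values, so the strategy is self-financing and V0 is arbitrage-free.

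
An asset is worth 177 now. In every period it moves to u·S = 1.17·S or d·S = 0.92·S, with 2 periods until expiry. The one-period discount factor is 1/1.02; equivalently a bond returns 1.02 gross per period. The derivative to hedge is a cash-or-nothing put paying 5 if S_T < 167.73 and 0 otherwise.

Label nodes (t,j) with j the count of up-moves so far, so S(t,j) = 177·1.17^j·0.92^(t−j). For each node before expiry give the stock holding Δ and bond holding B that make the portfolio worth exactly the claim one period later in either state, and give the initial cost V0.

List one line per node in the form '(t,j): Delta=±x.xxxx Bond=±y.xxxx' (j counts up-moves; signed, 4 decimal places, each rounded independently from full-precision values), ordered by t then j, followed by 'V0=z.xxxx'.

The replicating-portfolio and risk-neutral prices coincide; use p* = (1.02−0.92)/(1.17−0.92) = 0.4000 for the latter.
Terminal payoffs: V(2,0)=5.0000, V(2,1)=0.0000, V(2,2)=0.0000
Node (1,0) S=162.8400: V=(p*·0.0000+(1−p*)·5.0000)/1.02=2.9412; Δ=(0.0000−5.0000)/(190.5228−149.8128)=-0.1228; B=V−Δ·S=22.9412
Node (1,1) S=207.0900: V=(p*·0.0000+(1−p*)·0.0000)/1.02=0.0000; Δ=(0.0000−0.0000)/(242.2953−190.5228)=0.0000; B=V−Δ·S=0.0000
Node (0,0) S=177.0000: V=(p*·0.0000+(1−p*)·2.9412)/1.02=1.7301; Δ=(0.0000−2.9412)/(207.0900−162.8400)=-0.0665; B=V−Δ·S=13.4948
Root portfolio cost Δ·177+B reproduces V0=1.7301.

(0,0): Delta=-0.0665 Bond=13.4948
(1,0): Delta=-0.1228 Bond=22.9412
(1,1): Delta=0.0000 Bond=0.0000
V0=1.7301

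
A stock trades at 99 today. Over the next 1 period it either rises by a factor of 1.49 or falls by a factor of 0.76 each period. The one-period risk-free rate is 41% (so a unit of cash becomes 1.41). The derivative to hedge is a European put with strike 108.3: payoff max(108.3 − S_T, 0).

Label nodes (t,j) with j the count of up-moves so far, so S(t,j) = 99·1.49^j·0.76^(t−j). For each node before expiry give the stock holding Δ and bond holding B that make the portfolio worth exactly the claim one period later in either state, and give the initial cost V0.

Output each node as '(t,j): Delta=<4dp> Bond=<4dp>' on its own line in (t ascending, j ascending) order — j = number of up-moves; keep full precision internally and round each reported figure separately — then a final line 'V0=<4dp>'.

Under the risk-neutral measure, an up-move has probability p* = (R−d)/(u−d) = 0.8904 and values discount at R = 1.41.
Terminal payoffs: V(1,0)=33.0600, V(1,1)=0.0000
  t=0,j=0: stock 99.0000 → up 147.5100 (V=0.0000), down 75.2400 (V=33.0600). Price 2.5695; hedge Δ=-0.4575, bond B=47.8572.
Each (Δ,B) replicates both successor values, so the strategy is self-financing and V0 is arbitrage-free.

(0,0): Delta=-0.4575 Bond=47.8572
V0=2.5695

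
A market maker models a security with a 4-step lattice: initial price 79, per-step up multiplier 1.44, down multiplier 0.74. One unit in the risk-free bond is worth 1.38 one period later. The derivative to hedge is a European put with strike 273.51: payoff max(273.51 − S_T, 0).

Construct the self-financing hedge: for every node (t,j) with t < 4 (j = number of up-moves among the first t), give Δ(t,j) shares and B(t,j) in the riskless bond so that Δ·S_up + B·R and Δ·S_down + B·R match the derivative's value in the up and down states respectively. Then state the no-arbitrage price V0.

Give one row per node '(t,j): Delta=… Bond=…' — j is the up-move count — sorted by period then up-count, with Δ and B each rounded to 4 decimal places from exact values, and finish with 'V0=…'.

The replicating-portfolio and risk-neutral prices coincide; use p* = (1.38−0.74)/(1.44−0.74) = 0.9143 for the latter.
Payoff layer (t=4): V(4,0)=249.8206, V(4,1)=227.4117, V(4,2)=183.8052, V(4,3)=98.9494, V(4,4)=0.0000
(3,0): S=32.0127. Δ = (V_up−V_dn)/(S_up−S_dn) = (227.4117−249.8206)/(46.0983−23.6894) = -1.0000. V = [p*·227.4117 + (1−p*)·249.8206]/1.38 = 166.1830. B = V − Δ·S = 198.1957.
(3,1): S=62.2950. Δ = (V_up−V_dn)/(S_up−S_dn) = (183.8052−227.4117)/(89.7048−46.0983) = -1.0000. V = [p*·183.8052 + (1−p*)·227.4117]/1.38 = 135.9007. B = V − Δ·S = 198.1957.
(3,2): S=121.2227. Δ = (V_up−V_dn)/(S_up−S_dn) = (98.9494−183.8052)/(174.5606−89.7048) = -1.0000. V = [p*·98.9494 + (1−p*)·183.8052]/1.38 = 76.9730. B = V − Δ·S = 198.1957.
(3,3): S=235.8927. Δ = (V_up−V_dn)/(S_up−S_dn) = (0.0000−98.9494)/(339.6855−174.5606) = -0.5992. V = [p*·0.0000 + (1−p*)·98.9494]/1.38 = 6.1459. B = V − Δ·S = 147.5022.
(2,0): S=43.2604. Δ = (V_up−V_dn)/(S_up−S_dn) = (135.9007−166.1830)/(62.2950−32.0127) = -1.0000. V = [p*·135.9007 + (1−p*)·166.1830]/1.38 = 100.3596. B = V − Δ·S = 143.6200.
(2,1): S=84.1824. Δ = (V_up−V_dn)/(S_up−S_dn) = (76.9730−135.9007)/(121.2227−62.2950) = -1.0000. V = [p*·76.9730 + (1−p*)·135.9007]/1.38 = 59.4376. B = V − Δ·S = 143.6200.
(2,2): S=163.8144. Δ = (V_up−V_dn)/(S_up−S_dn) = (6.1459−76.9730)/(235.8927−121.2227) = -0.6177. V = [p*·6.1459 + (1−p*)·76.9730]/1.38 = 8.8528. B = V − Δ·S = 110.0343.
(1,0): S=58.4600. Δ = (V_up−V_dn)/(S_up−S_dn) = (59.4376−100.3596)/(84.1824−43.2604) = -1.0000. V = [p*·59.4376 + (1−p*)·100.3596]/1.38 = 45.6125. B = V − Δ·S = 104.0725.
(1,1): S=113.7600. Δ = (V_up−V_dn)/(S_up−S_dn) = (8.8528−59.4376)/(163.8144−84.1824) = -0.6352. V = [p*·8.8528 + (1−p*)·59.4376]/1.38 = 9.5570. B = V − Δ·S = 81.8211.
(0,0): S=79.0000. Δ = (V_up−V_dn)/(S_up−S_dn) = (9.5570−45.6125)/(113.7600−58.4600) = -0.6520. V = [p*·9.5570 + (1−p*)·45.6125]/1.38 = 9.1648. B = V − Δ·S = 60.6727.
The time-0 hedge costs 9.1648, which is the no-arbitrage price.

(0,0): Delta=-0.6520 Bond=60.6727
(1,0): Delta=-1.0000 Bond=104.0725
(1,1): Delta=-0.6352 Bond=81.8211
(2,0): Delta=-1.0000 Bond=143.6200
(2,1): Delta=-1.0000 Bond=143.6200
(2,2): Delta=-0.6177 Bond=110.0343
(3,0): Delta=-1.0000 Bond=198.1957
(3,1): Delta=-1.0000 Bond=198.1957
(3,2): Delta=-1.0000 Bond=198.1957
(3,3): Delta=-0.5992 Bond=147.5022
V0=9.1648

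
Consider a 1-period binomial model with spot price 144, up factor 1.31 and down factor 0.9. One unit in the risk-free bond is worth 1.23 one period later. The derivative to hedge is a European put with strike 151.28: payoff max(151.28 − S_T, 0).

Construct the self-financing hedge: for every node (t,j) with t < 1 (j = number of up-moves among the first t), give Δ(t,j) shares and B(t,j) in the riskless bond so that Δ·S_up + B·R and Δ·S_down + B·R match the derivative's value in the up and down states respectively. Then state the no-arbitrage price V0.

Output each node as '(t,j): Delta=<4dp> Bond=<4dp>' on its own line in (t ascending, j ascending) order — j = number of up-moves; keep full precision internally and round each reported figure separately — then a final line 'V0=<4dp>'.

The replicating-portfolio and risk-neutral prices coincide; use p* = (1.23−0.9)/(1.31−0.9) = 0.8049 for the latter.
Terminal payoffs: V(1,0)=21.6800, V(1,1)=0.0000
(0,0): S=144.0000. Δ = (V_up−V_dn)/(S_up−S_dn) = (0.0000−21.6800)/(188.6400−129.6000) = -0.3672. V = [p*·0.0000 + (1−p*)·21.6800]/1.23 = 3.4392. B = V − Δ·S = 56.3173.
Self-financing check: at every node Δ·S+B equals the discounted successor values.

(0,0): Delta=-0.3672 Bond=56.3173
V0=3.4392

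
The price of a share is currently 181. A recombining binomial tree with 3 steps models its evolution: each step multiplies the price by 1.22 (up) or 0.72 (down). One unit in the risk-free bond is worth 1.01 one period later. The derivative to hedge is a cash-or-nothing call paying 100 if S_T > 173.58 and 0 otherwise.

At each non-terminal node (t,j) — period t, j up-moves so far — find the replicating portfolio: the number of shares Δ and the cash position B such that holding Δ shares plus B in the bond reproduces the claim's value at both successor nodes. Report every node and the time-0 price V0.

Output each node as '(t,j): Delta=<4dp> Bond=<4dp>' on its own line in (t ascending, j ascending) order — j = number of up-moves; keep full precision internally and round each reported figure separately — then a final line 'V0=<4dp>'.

Risk-neutral probability p* = (R−d)/(u−d) = (1.01−0.72)/(1.22−0.72) = 0.5800.
At expiry t=3: V(3,0)=0.0000, V(3,1)=0.0000, V(3,2)=100.0000, V(3,3)=100.0000
(2,0): S=93.8304. Δ = (V_up−V_dn)/(S_up−S_dn) = (0.0000−0.0000)/(114.4731−67.5579) = 0.0000. V = [p*·0.0000 + (1−p*)·0.0000]/1.01 = 0.0000. B = V − Δ·S = 0.0000.
(2,1): S=158.9904. Δ = (V_up−V_dn)/(S_up−S_dn) = (100.0000−0.0000)/(193.9683−114.4731) = 1.2579. V = [p*·100.0000 + (1−p*)·0.0000]/1.01 = 57.4257. B = V − Δ·S = -142.5743.
(2,2): S=269.4004. Δ = (V_up−V_dn)/(S_up−S_dn) = (100.0000−100.0000)/(328.6685−193.9683) = 0.0000. V = [p*·100.0000 + (1−p*)·100.0000]/1.01 = 99.0099. B = V − Δ·S = 99.0099.
(1,0): S=130.3200. Δ = (V_up−V_dn)/(S_up−S_dn) = (57.4257−0.0000)/(158.9904−93.8304) = 0.8813. V = [p*·57.4257 + (1−p*)·0.0000]/1.01 = 32.9772. B = V − Δ·S = -81.8743.
(1,1): S=220.8200. Δ = (V_up−V_dn)/(S_up−S_dn) = (99.0099−57.4257)/(269.4004−158.9904) = 0.3766. V = [p*·99.0099 + (1−p*)·57.4257]/1.01 = 80.7372. B = V − Δ·S = -2.4311.
(0,0): S=181.0000. Δ = (V_up−V_dn)/(S_up−S_dn) = (80.7372−32.9772)/(220.8200−130.3200) = 0.5277. V = [p*·80.7372 + (1−p*)·32.9772]/1.01 = 60.0772. B = V − Δ·S = -35.4428.
The time-0 hedge costs 60.0772, which is the no-arbitrage price.

(0,0): Delta=0.5277 Bond=-35.4428
(1,0): Delta=0.8813 Bond=-81.8743
(1,1): Delta=0.3766 Bond=-2.4311
(2,0): Delta=0.0000 Bond=0.0000
(2,1): Delta=1.2579 Bond=-142.5743
(2,2): Delta=0.0000 Bond=99.0099
V0=60.0772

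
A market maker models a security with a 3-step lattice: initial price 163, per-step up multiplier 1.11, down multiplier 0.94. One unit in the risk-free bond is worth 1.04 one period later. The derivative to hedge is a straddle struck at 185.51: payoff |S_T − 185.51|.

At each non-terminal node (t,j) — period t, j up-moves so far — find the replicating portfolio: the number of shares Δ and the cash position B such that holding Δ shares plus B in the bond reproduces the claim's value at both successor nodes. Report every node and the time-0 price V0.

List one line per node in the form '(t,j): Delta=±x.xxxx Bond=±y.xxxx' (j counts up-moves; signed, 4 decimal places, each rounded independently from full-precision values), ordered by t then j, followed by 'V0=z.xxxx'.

(0,0): Delta=-0.1059 Bond=35.2030
(1,0): Delta=-0.8579 Bond=151.8331
(1,1): Delta=0.3399 Bond=-44.0442
(2,0): Delta=-1.0000 Bond=178.3750
(2,1): Delta=-0.7736 Bond=143.5784
(2,2): Delta=1.0000 Bond=-178.3750
V0=17.9446

Risk-neutral probability p* = (R−d)/(u−d) = (1.04−0.94)/(1.11−0.94) = 0.5882.
Terminal values V(3,·): V(3,0)=50.1248, V(3,1)=25.6403, V(3,2)=3.2724, V(3,3)=37.4139
  t=2,j=0: stock 144.0268 → up 159.8697 (V=25.6403), down 135.3852 (V=50.1248). Price 34.3482; hedge Δ=-1.0000, bond B=178.3750.
  t=2,j=1: stock 170.0742 → up 188.7824 (V=3.2724), down 159.8697 (V=25.6403). Price 12.0026; hedge Δ=-0.7736, bond B=143.5784.
  t=2,j=2: stock 200.8323 → up 222.9239 (V=37.4139), down 188.7824 (V=3.2724). Price 22.4573; hedge Δ=1.0000, bond B=-178.3750.
  t=1,j=0: stock 153.2200 → up 170.0742 (V=12.0026), down 144.0268 (V=34.3482). Price 20.3882; hedge Δ=-0.8579, bond B=151.8331.
  t=1,j=1: stock 180.9300 → up 200.8323 (V=22.4573), down 170.0742 (V=12.0026). Price 17.4542; hedge Δ=0.3399, bond B=-44.0442.
  t=0,j=0: stock 163.0000 → up 180.9300 (V=17.4542), down 153.2200 (V=20.3882). Price 17.9446; hedge Δ=-0.1059, bond B=35.2030.
Each (Δ,B) replicates both successor values, so the strategy is self-financing and V0 is arbitrage-free.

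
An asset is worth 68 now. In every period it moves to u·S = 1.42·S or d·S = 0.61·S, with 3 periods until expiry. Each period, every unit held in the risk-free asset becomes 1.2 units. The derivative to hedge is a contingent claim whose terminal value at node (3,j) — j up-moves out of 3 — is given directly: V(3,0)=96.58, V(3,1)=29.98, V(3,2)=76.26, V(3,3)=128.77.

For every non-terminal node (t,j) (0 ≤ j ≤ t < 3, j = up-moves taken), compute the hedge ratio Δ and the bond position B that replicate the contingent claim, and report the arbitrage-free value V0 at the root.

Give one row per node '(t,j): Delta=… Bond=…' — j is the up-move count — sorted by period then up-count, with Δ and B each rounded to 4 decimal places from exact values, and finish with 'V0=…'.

(0,0): Delta=0.5202 Bond=16.4214
(1,0): Delta=0.3874 Bond=25.2116
(1,1): Delta=0.5414 Bond=17.6527
(2,0): Delta=-3.2495 Bond=122.2796
(2,1): Delta=0.9700 Bond=-4.0607
(2,2): Delta=0.4728 Bond=30.5962
V0=51.7938

No-arbitrage ⇒ martingale measure with p* = (R−d)/(u−d) = 0.7284.
Terminal payoffs: V(3,0)=96.5800, V(3,1)=29.9800, V(3,2)=76.2600, V(3,3)=128.7700
(2,0): S=25.3028. Δ = (V_up−V_dn)/(S_up−S_dn) = (29.9800−96.5800)/(35.9300−15.4347) = -3.2495. V = [p*·29.9800 + (1−p*)·96.5800]/1.2 = 40.0574. B = V − Δ·S = 122.2796.
(2,1): S=58.9016. Δ = (V_up−V_dn)/(S_up−S_dn) = (76.2600−29.9800)/(83.6403−35.9300) = 0.9700. V = [p*·76.2600 + (1−p*)·29.9800]/1.2 = 53.0751. B = V − Δ·S = -4.0607.
(2,2): S=137.1152. Δ = (V_up−V_dn)/(S_up−S_dn) = (128.7700−76.2600)/(194.7036−83.6403) = 0.4728. V = [p*·128.7700 + (1−p*)·76.2600]/1.2 = 95.4234. B = V − Δ·S = 30.5962.
(1,0): S=41.4800. Δ = (V_up−V_dn)/(S_up−S_dn) = (53.0751−40.0574)/(58.9016−25.3028) = 0.3874. V = [p*·53.0751 + (1−p*)·40.0574]/1.2 = 41.2829. B = V − Δ·S = 25.2116.
(1,1): S=96.5600. Δ = (V_up−V_dn)/(S_up−S_dn) = (95.4234−53.0751)/(137.1152−58.9016) = 0.5414. V = [p*·95.4234 + (1−p*)·53.0751]/1.2 = 69.9345. B = V − Δ·S = 17.6527.
(0,0): S=68.0000. Δ = (V_up−V_dn)/(S_up−S_dn) = (69.9345−41.2829)/(96.5600−41.4800) = 0.5202. V = [p*·69.9345 + (1−p*)·41.2829]/1.2 = 51.7938. B = V − Δ·S = 16.4214.
The time-0 hedge costs 51.7938, which is the no-arbitrage price.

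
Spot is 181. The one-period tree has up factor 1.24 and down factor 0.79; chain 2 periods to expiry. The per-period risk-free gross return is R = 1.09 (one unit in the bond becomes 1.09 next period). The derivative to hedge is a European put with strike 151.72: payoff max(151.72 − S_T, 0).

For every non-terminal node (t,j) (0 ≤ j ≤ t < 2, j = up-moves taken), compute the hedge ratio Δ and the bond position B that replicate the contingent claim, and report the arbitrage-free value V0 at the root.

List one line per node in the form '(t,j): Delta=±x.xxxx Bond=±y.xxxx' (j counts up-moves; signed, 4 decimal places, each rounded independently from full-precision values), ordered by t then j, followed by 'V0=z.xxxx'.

(0,0): Delta=-0.1455 Bond=29.9637
(1,0): Delta=-0.6023 Bond=97.9812
(1,1): Delta=0.0000 Bond=0.0000
V0=3.6246

Under the risk-neutral measure, an up-move has probability p* = (R−d)/(u−d) = 0.6667 and values discount at R = 1.09.
Payoff layer (t=2): V(2,0)=38.7579, V(2,1)=0.0000, V(2,2)=0.0000
  t=1,j=0: stock 142.9900 → up 177.3076 (V=0.0000), down 112.9621 (V=38.7579). Price 11.8526; hedge Δ=-0.6023, bond B=97.9812.
  t=1,j=1: stock 224.4400 → up 278.3056 (V=0.0000), down 177.3076 (V=0.0000). Price 0.0000; hedge Δ=0.0000, bond B=0.0000.
  t=0,j=0: stock 181.0000 → up 224.4400 (V=0.0000), down 142.9900 (V=11.8526). Price 3.6246; hedge Δ=-0.1455, bond B=29.9637.
Each (Δ,B) replicates both successor values, so the strategy is self-financing and V0 is arbitrage-free.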